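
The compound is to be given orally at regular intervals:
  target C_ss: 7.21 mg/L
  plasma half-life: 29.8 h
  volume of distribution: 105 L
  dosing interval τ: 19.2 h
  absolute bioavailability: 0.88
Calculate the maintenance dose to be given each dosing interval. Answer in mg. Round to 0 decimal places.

384 mg

k = ln2 / t½ = 0.693147 / 29.8 = 0.02326 h⁻¹
CL = k × Vd = 0.02326 × 105 = 2.442 L/h
At steady state, F × (Dose/τ) = Css × CL.
Dose = Css × CL × τ / F = 7.21 × 2.442 × 19.2 / 0.88 = 384.1 mg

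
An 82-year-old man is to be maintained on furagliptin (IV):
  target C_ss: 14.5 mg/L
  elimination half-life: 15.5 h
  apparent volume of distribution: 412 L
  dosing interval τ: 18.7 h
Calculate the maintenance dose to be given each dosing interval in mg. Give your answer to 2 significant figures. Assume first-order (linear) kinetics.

k = ln2 / t½ = 0.693147 / 15.5 = 0.04472 h⁻¹
CL = k × Vd = 0.04472 × 412 = 18.42 L/h
At steady state, Dose/τ = Css × CL.
Dose = Css × CL × τ = 14.5 × 18.42 × 18.7 = 4995 mg

5000 mg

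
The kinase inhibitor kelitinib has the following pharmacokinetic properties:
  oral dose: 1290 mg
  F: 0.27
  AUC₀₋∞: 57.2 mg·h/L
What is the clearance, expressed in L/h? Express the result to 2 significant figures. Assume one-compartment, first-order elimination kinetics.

CL = F·Dose / AUC = 0.27 × 1290 / 57.2 = 6.089 L/h

6.1 L/h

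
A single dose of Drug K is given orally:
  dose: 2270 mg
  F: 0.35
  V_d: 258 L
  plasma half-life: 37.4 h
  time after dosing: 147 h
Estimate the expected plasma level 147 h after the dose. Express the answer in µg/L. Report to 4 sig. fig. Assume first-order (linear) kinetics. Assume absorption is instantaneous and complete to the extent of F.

Amount reaching circulation = F × Dose = 0.35 × 2270 = 794.5 mg
C₀ = F·Dose / Vd = 794.5 / 258 = 3.079 mg/L
k = ln2 / t½ = 0.693147 / 37.4 = 0.01853 h⁻¹
C = C₀ · e^(−k·t) = 3.079 × e^(−0.01853 × 147)
  = 3.079 × 0.06562 = 0.2020 mg/L
Convert: 0.2020 mg/L × 1000 = 202.0 µg/L

202.0 µg/L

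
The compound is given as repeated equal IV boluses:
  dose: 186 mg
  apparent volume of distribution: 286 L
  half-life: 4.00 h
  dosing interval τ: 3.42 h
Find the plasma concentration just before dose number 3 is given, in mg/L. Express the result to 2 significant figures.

C₀ per dose = Dose / Vd = 186 / 286 = 0.6503 mg/L
k = ln2 / t½ = 0.693147 / 4.00 = 0.1733 h⁻¹
Fraction remaining after one interval: r = e^(−kτ) = e^(−0.1733 × 3.42) = 0.5528
Before dose 3, 2 doses have been given (aged 1τ, 2τ).
C_trough = C₀ × (r + r²) = 0.6503 × (0.5528 + 0.3056) = 0.5582 mg/L

0.56 mg/L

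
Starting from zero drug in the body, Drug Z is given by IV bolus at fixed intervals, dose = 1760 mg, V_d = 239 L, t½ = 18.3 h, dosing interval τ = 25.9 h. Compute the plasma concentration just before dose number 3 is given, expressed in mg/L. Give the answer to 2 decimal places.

3.80 mg/L

C₀ per dose = Dose / Vd = 1760 / 239 = 7.364 mg/L
k = ln2 / t½ = 0.693147 / 18.3 = 0.03788 h⁻¹
Fraction remaining after one interval: r = e^(−kτ) = e^(−0.03788 × 25.9) = 0.3749
Before dose 3, 2 doses have been given (aged 1τ, 2τ).
C_trough = C₀ × (r + r²) = 7.364 × (0.3749 + 0.1406) = 3.796 mg/L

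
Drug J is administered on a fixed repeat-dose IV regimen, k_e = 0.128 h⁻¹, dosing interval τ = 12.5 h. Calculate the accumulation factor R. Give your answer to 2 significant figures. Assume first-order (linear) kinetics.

1.3

e^(−kτ) = e^(−0.1280 × 12.5) = 0.2019
Accumulation ratio R = 1 / (1 − e^(−kτ)) = 1 / (1 − 0.2019) = 1.253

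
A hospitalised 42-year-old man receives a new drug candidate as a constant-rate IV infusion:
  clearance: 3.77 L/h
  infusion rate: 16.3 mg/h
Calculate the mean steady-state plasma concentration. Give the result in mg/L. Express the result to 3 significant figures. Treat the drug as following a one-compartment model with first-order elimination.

At steady state Css = R₀ / CL = 16.3 / 3.770 = 4.324 mg/L

4.32 mg/L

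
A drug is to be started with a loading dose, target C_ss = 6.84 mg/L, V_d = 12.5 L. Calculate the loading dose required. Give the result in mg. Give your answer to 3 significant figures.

LD = Css × Vd = 6.84 × 12.5 = 85.50 mg

85.5 mg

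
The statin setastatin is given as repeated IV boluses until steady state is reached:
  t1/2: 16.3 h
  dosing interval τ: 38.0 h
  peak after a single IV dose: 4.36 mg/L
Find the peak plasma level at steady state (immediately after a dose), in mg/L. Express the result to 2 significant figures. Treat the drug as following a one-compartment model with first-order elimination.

k = ln2 / t½ = 0.693147 / 16.3 = 0.04252 h⁻¹
e^(−kτ) = e^(−0.04252 × 38.0) = 0.1987
Accumulation ratio R = 1 / (1 − e^(−kτ)) = 1 / (1 − 0.1987) = 1.248
Steady-state peak = C₀ × R = 4.36 × 1.248 = 5.441 mg/L

5.4 mg/L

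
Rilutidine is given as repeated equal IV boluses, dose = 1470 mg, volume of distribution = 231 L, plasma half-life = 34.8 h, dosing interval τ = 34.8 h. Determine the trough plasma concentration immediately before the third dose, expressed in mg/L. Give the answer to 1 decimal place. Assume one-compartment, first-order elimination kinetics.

C₀ per dose = Dose / Vd = 1470 / 231 = 6.364 mg/L
k = ln2 / t½ = 0.693147 / 34.8 = 0.01992 h⁻¹
Fraction remaining after one interval: r = e^(−kτ) = e^(−0.01992 × 34.8) = 0.5000
Before dose 3, 2 doses have been given (aged 1τ, 2τ).
C_trough = C₀ × (r + r²) = 6.364 × (0.5000 + 0.2500) = 4.773 mg/L

4.8 mg/L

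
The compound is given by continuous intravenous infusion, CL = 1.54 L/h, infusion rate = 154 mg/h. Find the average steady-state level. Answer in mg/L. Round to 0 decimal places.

100 mg/L

At steady state Css = R₀ / CL = 154 / 1.540 = 100.0 mg/L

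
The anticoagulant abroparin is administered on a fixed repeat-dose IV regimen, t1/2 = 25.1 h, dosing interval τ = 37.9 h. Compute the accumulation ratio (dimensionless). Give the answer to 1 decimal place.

k = ln2 / t½ = 0.693147 / 25.1 = 0.02762 h⁻¹
e^(−kτ) = e^(−0.02762 × 37.9) = 0.3511
Accumulation ratio R = 1 / (1 − e^(−kτ)) = 1 / (1 − 0.3511) = 1.541

1.5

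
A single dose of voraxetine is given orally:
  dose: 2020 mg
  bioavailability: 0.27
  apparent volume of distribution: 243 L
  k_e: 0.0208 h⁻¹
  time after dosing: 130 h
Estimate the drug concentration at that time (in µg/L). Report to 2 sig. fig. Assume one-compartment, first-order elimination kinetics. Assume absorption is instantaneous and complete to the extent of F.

150 µg/L

Amount reaching circulation = F × Dose = 0.27 × 2020 = 545.4 mg
C₀ = F·Dose / Vd = 545.4 / 243 = 2.244 mg/L
C = C₀ · e^(−k·t) = 2.244 × e^(−0.02080 × 130)
  = 2.244 × 0.06694 = 0.1502 mg/L
Convert: 0.1502 mg/L × 1000 = 150.2 µg/L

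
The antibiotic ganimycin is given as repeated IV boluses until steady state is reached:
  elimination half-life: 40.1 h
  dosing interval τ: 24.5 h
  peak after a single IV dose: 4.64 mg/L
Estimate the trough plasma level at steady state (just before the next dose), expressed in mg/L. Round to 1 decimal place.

8.8 mg/L

k = ln2 / t½ = 0.693147 / 40.1 = 0.01729 h⁻¹
e^(−kτ) = e^(−0.01729 × 24.5) = 0.6547
Accumulation ratio R = 1 / (1 − e^(−kτ)) = 1 / (1 − 0.6547) = 2.896
Steady-state trough = C₀ × R × e^(−kτ) = 4.64 × 2.896 × 0.6547 = 8.797 mg/L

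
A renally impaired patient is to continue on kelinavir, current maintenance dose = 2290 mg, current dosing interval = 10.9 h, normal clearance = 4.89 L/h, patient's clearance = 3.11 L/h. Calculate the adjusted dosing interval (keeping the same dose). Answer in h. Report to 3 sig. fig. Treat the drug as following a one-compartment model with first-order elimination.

To keep the same average steady-state level, dosing rate must scale with clearance.
CL ratio = 3.11 / 4.89 = 0.6360
New interval (same dose) = 10.9 / 0.6360 = 17.14 h

17.1 h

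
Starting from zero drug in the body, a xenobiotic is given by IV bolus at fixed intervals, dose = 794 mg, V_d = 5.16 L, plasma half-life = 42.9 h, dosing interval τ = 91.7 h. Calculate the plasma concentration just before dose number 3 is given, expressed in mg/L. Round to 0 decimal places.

43 mg/L

C₀ per dose = Dose / Vd = 794 / 5.16 = 153.9 mg/L
k = ln2 / t½ = 0.693147 / 42.9 = 0.01616 h⁻¹
Fraction remaining after one interval: r = e^(−kτ) = e^(−0.01616 × 91.7) = 0.2272
Before dose 3, 2 doses have been given (aged 1τ, 2τ).
C_trough = C₀ × (r + r²) = 153.9 × (0.2272 + 0.05162) = 42.91 mg/L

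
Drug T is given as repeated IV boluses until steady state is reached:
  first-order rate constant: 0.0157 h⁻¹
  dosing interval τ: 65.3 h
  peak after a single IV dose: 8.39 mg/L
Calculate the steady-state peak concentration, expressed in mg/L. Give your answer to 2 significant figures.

13 mg/L

e^(−kτ) = e^(−0.01570 × 65.3) = 0.3587
Accumulation ratio R = 1 / (1 − e^(−kτ)) = 1 / (1 − 0.3587) = 1.559
Steady-state peak = C₀ × R = 8.39 × 1.559 = 13.08 mg/L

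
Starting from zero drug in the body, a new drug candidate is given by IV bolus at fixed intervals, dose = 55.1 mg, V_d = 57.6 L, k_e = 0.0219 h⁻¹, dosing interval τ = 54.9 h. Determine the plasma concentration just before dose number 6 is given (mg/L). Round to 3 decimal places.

C₀ per dose = Dose / Vd = 55.1 / 57.6 = 0.9566 mg/L
Fraction remaining after one interval: r = e^(−kτ) = e^(−0.02190 × 54.9) = 0.3005
Before dose 6, 5 doses have been given (aged 1τ, 2τ, 3τ, 4τ, 5τ).
C_trough = C₀ × (r + r² + … + r^5) = C₀ × r(1−r^5)/(1−r)
        = 0.9566 × 0.3005 × (1 − 0.002450) / (1 − 0.3005) = 0.4099 mg/L

0.410 mg/L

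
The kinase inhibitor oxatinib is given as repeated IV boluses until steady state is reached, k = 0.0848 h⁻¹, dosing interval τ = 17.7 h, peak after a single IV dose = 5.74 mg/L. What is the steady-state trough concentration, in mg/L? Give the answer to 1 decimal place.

e^(−kτ) = e^(−0.08480 × 17.7) = 0.2229
Accumulation ratio R = 1 / (1 − e^(−kτ)) = 1 / (1 − 0.2229) = 1.287
Steady-state trough = C₀ × R × e^(−kτ) = 5.74 × 1.287 × 0.2229 = 1.647 mg/L

1.6 mg/L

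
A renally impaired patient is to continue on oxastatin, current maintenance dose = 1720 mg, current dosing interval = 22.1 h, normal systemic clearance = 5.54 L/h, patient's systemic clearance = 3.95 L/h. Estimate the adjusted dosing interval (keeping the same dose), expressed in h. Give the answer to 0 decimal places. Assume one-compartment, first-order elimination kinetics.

31 h

To keep the same average steady-state level, dosing rate must scale with clearance.
CL ratio = 3.95 / 5.54 = 0.7130
New interval (same dose) = 22.1 / 0.7130 = 31.00 h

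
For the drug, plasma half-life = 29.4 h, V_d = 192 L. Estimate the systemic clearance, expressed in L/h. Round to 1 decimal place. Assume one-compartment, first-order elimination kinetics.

4.5 L/h

k = ln2 / t½ = 0.693147 / 29.4 = 0.02358 h⁻¹
CL = k × Vd = 0.02358 × 192 = 4.527 L/h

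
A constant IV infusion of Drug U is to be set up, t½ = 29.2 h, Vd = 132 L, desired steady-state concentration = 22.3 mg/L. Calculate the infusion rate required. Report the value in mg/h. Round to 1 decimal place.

69.9 mg/h

k = ln2 / t½ = 0.693147 / 29.2 = 0.02374 h⁻¹
CL = k × Vd = 0.02374 × 132 = 3.134 L/h
At steady state, infusion rate R₀ = Css × CL = 22.3 × 3.134 = 69.89 mg/h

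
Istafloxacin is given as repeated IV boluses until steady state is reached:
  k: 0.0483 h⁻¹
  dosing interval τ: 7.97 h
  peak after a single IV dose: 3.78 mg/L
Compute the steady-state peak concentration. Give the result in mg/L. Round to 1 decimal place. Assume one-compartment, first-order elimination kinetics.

11.8 mg/L

e^(−kτ) = e^(−0.04830 × 7.97) = 0.6805
Accumulation ratio R = 1 / (1 − e^(−kτ)) = 1 / (1 − 0.6805) = 3.130
Steady-state peak = C₀ × R = 3.78 × 3.130 = 11.83 mg/L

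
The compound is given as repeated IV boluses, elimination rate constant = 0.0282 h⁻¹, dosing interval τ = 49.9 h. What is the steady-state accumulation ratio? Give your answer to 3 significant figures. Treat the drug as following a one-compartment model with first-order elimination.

e^(−kτ) = e^(−0.02820 × 49.9) = 0.2448
Accumulation ratio R = 1 / (1 − e^(−kτ)) = 1 / (1 − 0.2448) = 1.324

1.32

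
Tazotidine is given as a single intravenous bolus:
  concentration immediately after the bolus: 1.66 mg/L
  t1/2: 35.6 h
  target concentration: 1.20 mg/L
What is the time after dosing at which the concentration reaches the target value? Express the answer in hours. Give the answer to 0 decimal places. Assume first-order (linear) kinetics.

k = ln2 / t½ = 0.693147 / 35.6 = 0.01947 h⁻¹
t = ln(C₀ / C) / k = ln(1.660 / 1.20) / 0.01947
  = ln(1.383) / 0.01947 = 0.3243 / 0.01947 = 16.66 h

17 h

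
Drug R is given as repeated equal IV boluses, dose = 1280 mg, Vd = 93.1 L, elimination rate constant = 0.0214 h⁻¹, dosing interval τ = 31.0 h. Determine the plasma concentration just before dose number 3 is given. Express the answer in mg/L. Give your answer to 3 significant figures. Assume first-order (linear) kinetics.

C₀ per dose = Dose / Vd = 1280 / 93.1 = 13.75 mg/L
Fraction remaining after one interval: r = e^(−kτ) = e^(−0.02140 × 31.0) = 0.5151
Before dose 3, 2 doses have been given (aged 1τ, 2τ).
C_trough = C₀ × (r + r²) = 13.75 × (0.5151 + 0.2653) = 10.73 mg/L

10.7 mg/L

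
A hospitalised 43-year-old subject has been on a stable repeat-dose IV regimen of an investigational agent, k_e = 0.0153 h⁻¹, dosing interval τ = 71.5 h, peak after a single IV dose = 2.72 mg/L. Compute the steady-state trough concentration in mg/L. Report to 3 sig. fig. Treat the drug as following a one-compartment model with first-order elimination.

e^(−kτ) = e^(−0.01530 × 71.5) = 0.3349
Accumulation ratio R = 1 / (1 − e^(−kτ)) = 1 / (1 − 0.3349) = 1.504
Steady-state trough = C₀ × R × e^(−kτ) = 2.72 × 1.504 × 0.3349 = 1.370 mg/L

1.37 mg/L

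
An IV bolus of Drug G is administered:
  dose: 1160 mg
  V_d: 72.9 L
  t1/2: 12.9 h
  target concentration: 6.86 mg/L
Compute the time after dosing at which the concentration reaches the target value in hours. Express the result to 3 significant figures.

C₀ = Dose / Vd = 1160 / 72.9 = 15.91 mg/L
k = ln2 / t½ = 0.693147 / 12.9 = 0.05373 h⁻¹
t = ln(C₀ / C) / k = ln(15.91 / 6.86) / 0.05373
  = ln(2.319) / 0.05373 = 0.8411 / 0.05373 = 15.65 h

15.7 h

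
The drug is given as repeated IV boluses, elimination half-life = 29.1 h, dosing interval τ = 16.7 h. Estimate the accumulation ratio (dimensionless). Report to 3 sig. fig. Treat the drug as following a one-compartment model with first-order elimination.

k = ln2 / t½ = 0.693147 / 29.1 = 0.02382 h⁻¹
e^(−kτ) = e^(−0.02382 × 16.7) = 0.6718
Accumulation ratio R = 1 / (1 − e^(−kτ)) = 1 / (1 − 0.6718) = 3.047

3.05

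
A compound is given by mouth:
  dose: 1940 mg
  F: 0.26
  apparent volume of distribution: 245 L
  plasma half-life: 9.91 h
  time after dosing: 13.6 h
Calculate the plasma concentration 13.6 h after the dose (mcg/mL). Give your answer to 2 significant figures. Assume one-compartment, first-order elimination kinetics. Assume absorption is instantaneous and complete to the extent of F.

Amount reaching circulation = F × Dose = 0.26 × 1940 = 504.4 mg
C₀ = F·Dose / Vd = 504.4 / 245 = 2.059 mg/L
k = ln2 / t½ = 0.693147 / 9.91 = 0.06994 h⁻¹
C = C₀ · e^(−k·t) = 2.059 × e^(−0.06994 × 13.6)
  = 2.059 × 0.3863 = 0.7954 mg/L
(0.7954 mg/L = 0.7954 mcg/mL)

0.80 mcg/mL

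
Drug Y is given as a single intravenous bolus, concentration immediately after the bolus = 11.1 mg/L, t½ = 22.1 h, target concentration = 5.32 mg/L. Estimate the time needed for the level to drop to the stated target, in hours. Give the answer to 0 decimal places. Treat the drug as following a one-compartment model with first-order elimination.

k = ln2 / t½ = 0.693147 / 22.1 = 0.03136 h⁻¹
t = ln(C₀ / C) / k = ln(11.10 / 5.32) / 0.03136
  = ln(2.086) / 0.03136 = 0.7352 / 0.03136 = 23.44 h

23 h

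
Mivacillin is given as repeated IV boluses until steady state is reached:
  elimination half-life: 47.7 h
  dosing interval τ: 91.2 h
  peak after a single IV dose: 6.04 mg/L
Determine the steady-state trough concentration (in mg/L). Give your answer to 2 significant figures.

2.2 mg/L

k = ln2 / t½ = 0.693147 / 47.7 = 0.01453 h⁻¹
e^(−kτ) = e^(−0.01453 × 91.2) = 0.2658
Accumulation ratio R = 1 / (1 − e^(−kτ)) = 1 / (1 − 0.2658) = 1.362
Steady-state trough = C₀ × R × e^(−kτ) = 6.04 × 1.362 × 0.2658 = 2.187 mg/L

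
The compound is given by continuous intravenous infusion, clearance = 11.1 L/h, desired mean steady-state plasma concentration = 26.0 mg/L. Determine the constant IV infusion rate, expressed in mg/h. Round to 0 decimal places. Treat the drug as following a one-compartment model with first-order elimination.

289 mg/h

At steady state, infusion rate R₀ = Css × CL = 26.0 × 11.10 = 288.6 mg/h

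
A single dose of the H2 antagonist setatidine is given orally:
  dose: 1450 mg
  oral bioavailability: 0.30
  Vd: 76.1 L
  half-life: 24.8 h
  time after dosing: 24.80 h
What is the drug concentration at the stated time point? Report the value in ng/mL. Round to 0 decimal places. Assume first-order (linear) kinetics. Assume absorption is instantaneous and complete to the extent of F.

Amount reaching circulation = F × Dose = 0.30 × 1450 = 435.0 mg
C₀ = F·Dose / Vd = 435.0 / 76.1 = 5.716 mg/L
k = ln2 / t½ = 0.693147 / 24.8 = 0.02795 h⁻¹
t / t½ = 24.80 / 24.8 = 1 half-lives
C = C₀ × (1/2)^1 = 5.716 × 0.5000 = 2.858 mg/L
Convert: 2.858 mg/L × 1000 = 2858 ng/mL

2858 ng/mL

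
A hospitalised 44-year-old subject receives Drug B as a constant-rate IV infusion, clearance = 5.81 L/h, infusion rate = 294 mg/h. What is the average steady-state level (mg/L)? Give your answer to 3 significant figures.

At steady state Css = R₀ / CL = 294 / 5.810 = 50.60 mg/L

50.6 mg/L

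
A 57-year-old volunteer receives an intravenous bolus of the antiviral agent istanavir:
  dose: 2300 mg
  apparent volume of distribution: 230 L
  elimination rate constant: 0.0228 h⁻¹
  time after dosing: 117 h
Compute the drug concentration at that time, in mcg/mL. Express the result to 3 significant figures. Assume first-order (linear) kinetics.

C₀ = Dose / Vd = 2300 / 230 = 10.00 mg/L
C = C₀ · e^(−k·t) = 10.00 × e^(−0.02280 × 117)
  = 10.00 × 0.06942 = 0.6942 mg/L
(0.6942 mg/L = 0.6942 mcg/mL)

0.694 mcg/mL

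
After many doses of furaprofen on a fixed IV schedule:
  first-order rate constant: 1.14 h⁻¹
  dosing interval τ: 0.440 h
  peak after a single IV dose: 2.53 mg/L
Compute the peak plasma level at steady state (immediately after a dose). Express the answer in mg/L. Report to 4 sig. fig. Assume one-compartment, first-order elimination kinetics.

e^(−kτ) = e^(−1.140 × 0.440) = 0.6056
Accumulation ratio R = 1 / (1 − e^(−kτ)) = 1 / (1 − 0.6056) = 2.535
Steady-state peak = C₀ × R = 2.53 × 2.535 = 6.414 mg/L

6.414 mg/L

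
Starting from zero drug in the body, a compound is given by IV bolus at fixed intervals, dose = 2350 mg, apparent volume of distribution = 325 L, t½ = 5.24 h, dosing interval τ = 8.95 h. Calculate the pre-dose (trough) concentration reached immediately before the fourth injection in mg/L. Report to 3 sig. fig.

C₀ per dose = Dose / Vd = 2350 / 325 = 7.231 mg/L
k = ln2 / t½ = 0.693147 / 5.24 = 0.1323 h⁻¹
Fraction remaining after one interval: r = e^(−kτ) = e^(−0.1323 × 8.95) = 0.3060
Before dose 4, 3 doses have been given (aged 1τ, 2τ, 3τ).
C_trough = C₀ × (r + r² + … + r^3) = C₀ × r(1−r^3)/(1−r)
        = 7.231 × 0.3060 × (1 − 0.02865) / (1 − 0.3060) = 3.097 mg/L

3.10 mg/L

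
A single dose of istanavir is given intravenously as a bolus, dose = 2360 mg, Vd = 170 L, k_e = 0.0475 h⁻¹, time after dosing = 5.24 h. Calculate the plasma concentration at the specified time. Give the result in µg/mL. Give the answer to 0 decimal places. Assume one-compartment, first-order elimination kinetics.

11 µg/mL

C₀ = Dose / Vd = 2360 / 170 = 13.88 mg/L
C = C₀ · e^(−k·t) = 13.88 × e^(−0.04750 × 5.24)
  = 13.88 × 0.7797 = 10.82 mg/L
(10.82 mg/L = 10.82 µg/mL)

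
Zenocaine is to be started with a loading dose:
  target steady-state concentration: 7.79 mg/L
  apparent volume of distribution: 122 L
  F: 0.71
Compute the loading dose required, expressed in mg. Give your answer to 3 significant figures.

LD = Css × Vd / F = 7.79 × 122 / 0.71 = 1339 mg

1340 mg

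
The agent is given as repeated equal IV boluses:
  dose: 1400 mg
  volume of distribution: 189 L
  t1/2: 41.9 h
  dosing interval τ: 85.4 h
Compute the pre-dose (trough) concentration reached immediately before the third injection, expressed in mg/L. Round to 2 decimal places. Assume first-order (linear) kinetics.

C₀ per dose = Dose / Vd = 1400 / 189 = 7.407 mg/L
k = ln2 / t½ = 0.693147 / 41.9 = 0.01654 h⁻¹
Fraction remaining after one interval: r = e^(−kτ) = e^(−0.01654 × 85.4) = 0.2435
Before dose 3, 2 doses have been given (aged 1τ, 2τ).
C_trough = C₀ × (r + r²) = 7.407 × (0.2435 + 0.05929) = 2.243 mg/L

2.24 mg/L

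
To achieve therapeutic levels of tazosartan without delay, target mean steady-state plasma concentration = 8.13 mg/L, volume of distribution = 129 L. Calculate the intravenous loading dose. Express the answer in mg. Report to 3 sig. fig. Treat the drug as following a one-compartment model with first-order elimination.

LD = Css × Vd = 8.13 × 129 = 1049 mg

1050 mg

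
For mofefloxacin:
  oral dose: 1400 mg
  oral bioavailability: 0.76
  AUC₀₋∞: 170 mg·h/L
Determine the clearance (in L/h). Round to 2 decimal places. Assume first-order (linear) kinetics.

6.26 L/h

CL = F·Dose / AUC = 0.76 × 1400 / 170 = 6.259 L/h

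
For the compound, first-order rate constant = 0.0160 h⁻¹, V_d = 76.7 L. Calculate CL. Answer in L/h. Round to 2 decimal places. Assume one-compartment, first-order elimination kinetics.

CL = k × Vd = 0.0160 × 76.7 = 1.227 L/h

1.23 L/h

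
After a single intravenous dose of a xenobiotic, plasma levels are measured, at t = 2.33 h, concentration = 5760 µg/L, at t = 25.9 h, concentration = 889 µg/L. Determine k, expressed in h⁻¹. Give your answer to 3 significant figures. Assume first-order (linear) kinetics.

0.0793 h⁻¹

k = ln(C₁/C₂) / (t₂ − t₁) = ln(5760/889) / (25.9 − 2.33)
  = 1.869 / 23.57 = 0.07930 h⁻¹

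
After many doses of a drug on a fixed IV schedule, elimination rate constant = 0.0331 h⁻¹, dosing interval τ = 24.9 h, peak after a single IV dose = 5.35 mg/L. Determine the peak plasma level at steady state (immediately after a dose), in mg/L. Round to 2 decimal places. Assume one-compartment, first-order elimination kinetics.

9.53 mg/L

e^(−kτ) = e^(−0.03310 × 24.9) = 0.4386
Accumulation ratio R = 1 / (1 − e^(−kτ)) = 1 / (1 − 0.4386) = 1.781
Steady-state peak = C₀ × R = 5.35 × 1.781 = 9.528 mg/L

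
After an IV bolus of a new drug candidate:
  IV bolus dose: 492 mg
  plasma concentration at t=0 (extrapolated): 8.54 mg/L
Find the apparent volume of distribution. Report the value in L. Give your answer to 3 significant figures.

Vd = Dose / C₀ = 492.0 / 8.54 = 57.61 L

57.6 L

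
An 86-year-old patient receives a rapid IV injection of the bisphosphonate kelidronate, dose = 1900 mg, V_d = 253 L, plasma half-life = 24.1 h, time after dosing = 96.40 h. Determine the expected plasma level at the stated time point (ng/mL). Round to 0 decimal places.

C₀ = Dose / Vd = 1900 / 253 = 7.510 mg/L
k = ln2 / t½ = 0.693147 / 24.1 = 0.02876 h⁻¹
t / t½ = 96.40 / 24.1 = 4 half-lives
C = C₀ × (1/2)^4 = 7.510 × 0.06250 = 0.4694 mg/L
Convert: 0.4694 mg/L × 1000 = 469.4 ng/mL

469 ng/mL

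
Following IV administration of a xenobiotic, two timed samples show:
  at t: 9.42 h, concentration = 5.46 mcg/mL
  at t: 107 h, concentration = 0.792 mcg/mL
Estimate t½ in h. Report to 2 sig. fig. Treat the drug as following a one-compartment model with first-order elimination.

35 h

k = ln(C₁/C₂) / (t₂ − t₁) = ln(5.46/0.792) / (107 − 9.42)
  = 1.931 / 97.58 = 0.01979 h⁻¹
t½ = ln2 / k = 0.693147 / 0.01979 = 35.03 h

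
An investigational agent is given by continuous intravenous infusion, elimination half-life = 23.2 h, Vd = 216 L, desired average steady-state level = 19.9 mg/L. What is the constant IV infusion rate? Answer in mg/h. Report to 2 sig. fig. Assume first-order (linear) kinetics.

130 mg/h

k = ln2 / t½ = 0.693147 / 23.2 = 0.02988 h⁻¹
CL = k × Vd = 0.02988 × 216 = 6.454 L/h
At steady state, infusion rate R₀ = Css × CL = 19.9 × 6.454 = 128.4 mg/h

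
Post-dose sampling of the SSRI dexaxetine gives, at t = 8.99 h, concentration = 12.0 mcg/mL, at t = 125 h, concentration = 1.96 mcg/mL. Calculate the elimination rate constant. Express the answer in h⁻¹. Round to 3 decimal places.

0.016 h⁻¹

k = ln(C₁/C₂) / (t₂ − t₁) = ln(12.0/1.96) / (125 − 8.99)
  = 1.812 / 116.0 = 0.01562 h⁻¹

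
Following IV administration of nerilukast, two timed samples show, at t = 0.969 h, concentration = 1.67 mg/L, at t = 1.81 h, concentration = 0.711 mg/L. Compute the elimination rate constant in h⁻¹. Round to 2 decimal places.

k = ln(C₁/C₂) / (t₂ − t₁) = ln(1.67/0.711) / (1.81 − 0.969)
  = 0.8539 / 0.8410 = 1.015 h⁻¹

1.02 h⁻¹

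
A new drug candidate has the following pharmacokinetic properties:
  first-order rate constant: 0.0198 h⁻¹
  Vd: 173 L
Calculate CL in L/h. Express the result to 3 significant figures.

CL = k × Vd = 0.0198 × 173 = 3.425 L/h

3.43 L/h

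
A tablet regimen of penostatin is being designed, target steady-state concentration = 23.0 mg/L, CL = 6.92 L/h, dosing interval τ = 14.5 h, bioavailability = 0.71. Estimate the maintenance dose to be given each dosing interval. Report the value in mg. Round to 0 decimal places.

At steady state, F × (Dose/τ) = Css × CL.
Dose = Css × CL × τ / F = 23.0 × 6.920 × 14.5 / 0.71 = 3250 mg

3250 mg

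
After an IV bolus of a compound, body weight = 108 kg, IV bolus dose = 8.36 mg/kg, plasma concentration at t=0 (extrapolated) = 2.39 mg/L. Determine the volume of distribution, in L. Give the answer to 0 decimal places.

Dose = 8.36 × 108 = 902.9 mg
Vd = Dose / C₀ = 902.9 / 2.39 = 377.8 L

378 L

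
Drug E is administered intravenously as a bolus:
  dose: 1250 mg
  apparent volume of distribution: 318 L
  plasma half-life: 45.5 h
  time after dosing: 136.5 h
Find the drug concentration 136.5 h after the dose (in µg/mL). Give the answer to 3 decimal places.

C₀ = Dose / Vd = 1250 / 318 = 3.931 mg/L
k = ln2 / t½ = 0.693147 / 45.5 = 0.01523 h⁻¹
t / t½ = 136.5 / 45.5 = 3 half-lives
C = C₀ × (1/2)^3 = 3.931 × 0.1250 = 0.4914 mg/L
(0.4914 mg/L = 0.4914 µg/mL)

0.491 µg/mL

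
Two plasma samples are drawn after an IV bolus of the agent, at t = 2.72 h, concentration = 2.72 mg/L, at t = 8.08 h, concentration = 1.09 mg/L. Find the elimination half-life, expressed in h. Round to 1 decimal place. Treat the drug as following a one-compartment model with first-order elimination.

k = ln(C₁/C₂) / (t₂ − t₁) = ln(2.72/1.09) / (8.08 − 2.72)
  = 0.9145 / 5.360 = 0.1706 h⁻¹
t½ = ln2 / k = 0.693147 / 0.1706 = 4.063 h

4.1 h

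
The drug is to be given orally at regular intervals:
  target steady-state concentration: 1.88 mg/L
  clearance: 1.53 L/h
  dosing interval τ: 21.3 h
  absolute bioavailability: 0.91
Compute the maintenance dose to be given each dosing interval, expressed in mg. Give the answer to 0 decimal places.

At steady state, F × (Dose/τ) = Css × CL.
Dose = Css × CL × τ / F = 1.88 × 1.530 × 21.3 / 0.91 = 67.33 mg

67 mg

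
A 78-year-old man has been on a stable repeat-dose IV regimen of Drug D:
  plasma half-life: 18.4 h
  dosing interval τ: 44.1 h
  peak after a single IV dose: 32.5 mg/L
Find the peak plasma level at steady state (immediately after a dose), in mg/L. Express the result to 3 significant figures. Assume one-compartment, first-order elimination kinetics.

k = ln2 / t½ = 0.693147 / 18.4 = 0.03767 h⁻¹
e^(−kτ) = e^(−0.03767 × 44.1) = 0.1899
Accumulation ratio R = 1 / (1 − e^(−kτ)) = 1 / (1 − 0.1899) = 1.234
Steady-state peak = C₀ × R = 32.5 × 1.234 = 40.11 mg/L

40.1 mg/L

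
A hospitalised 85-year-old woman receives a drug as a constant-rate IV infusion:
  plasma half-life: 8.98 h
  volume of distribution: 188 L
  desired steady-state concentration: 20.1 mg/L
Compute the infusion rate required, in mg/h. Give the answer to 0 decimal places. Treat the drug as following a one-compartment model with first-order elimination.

292 mg/h

k = ln2 / t½ = 0.693147 / 8.98 = 0.07719 h⁻¹
CL = k × Vd = 0.07719 × 188 = 14.51 L/h
At steady state, infusion rate R₀ = Css × CL = 20.1 × 14.51 = 291.7 mg/h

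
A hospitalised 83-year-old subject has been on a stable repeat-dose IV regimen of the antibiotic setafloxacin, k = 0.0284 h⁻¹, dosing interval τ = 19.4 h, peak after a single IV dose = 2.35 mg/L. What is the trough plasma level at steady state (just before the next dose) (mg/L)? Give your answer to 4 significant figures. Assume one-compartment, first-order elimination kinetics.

e^(−kτ) = e^(−0.02840 × 19.4) = 0.5764
Accumulation ratio R = 1 / (1 − e^(−kτ)) = 1 / (1 − 0.5764) = 2.361
Steady-state trough = C₀ × R × e^(−kτ) = 2.35 × 2.361 × 0.5764 = 3.198 mg/L

3.198 mg/L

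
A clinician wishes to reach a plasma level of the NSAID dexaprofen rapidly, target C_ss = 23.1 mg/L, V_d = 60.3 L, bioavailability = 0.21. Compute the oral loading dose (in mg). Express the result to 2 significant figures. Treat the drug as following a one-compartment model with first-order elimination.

LD = Css × Vd / F = 23.1 × 60.3 / 0.21 = 6633 mg

6600 mg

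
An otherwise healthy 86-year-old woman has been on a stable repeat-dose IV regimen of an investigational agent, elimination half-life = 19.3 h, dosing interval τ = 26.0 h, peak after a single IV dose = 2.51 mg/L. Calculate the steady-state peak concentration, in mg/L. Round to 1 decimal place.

k = ln2 / t½ = 0.693147 / 19.3 = 0.03591 h⁻¹
e^(−kτ) = e^(−0.03591 × 26.0) = 0.3931
Accumulation ratio R = 1 / (1 − e^(−kτ)) = 1 / (1 − 0.3931) = 1.648
Steady-state peak = C₀ × R = 2.51 × 1.648 = 4.136 mg/L

4.1 mg/L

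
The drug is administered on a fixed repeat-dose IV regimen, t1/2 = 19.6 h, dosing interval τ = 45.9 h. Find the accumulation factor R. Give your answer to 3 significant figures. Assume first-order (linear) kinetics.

k = ln2 / t½ = 0.693147 / 19.6 = 0.03536 h⁻¹
e^(−kτ) = e^(−0.03536 × 45.9) = 0.1973
Accumulation ratio R = 1 / (1 − e^(−kτ)) = 1 / (1 − 0.1973) = 1.246

1.25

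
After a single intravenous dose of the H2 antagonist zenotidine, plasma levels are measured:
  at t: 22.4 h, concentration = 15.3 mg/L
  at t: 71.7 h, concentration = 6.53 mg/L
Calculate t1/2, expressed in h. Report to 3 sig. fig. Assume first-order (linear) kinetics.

k = ln(C₁/C₂) / (t₂ − t₁) = ln(15.3/6.53) / (71.7 − 22.4)
  = 0.8514 / 49.30 = 0.01727 h⁻¹
t½ = ln2 / k = 0.693147 / 0.01727 = 40.14 h

40.1 h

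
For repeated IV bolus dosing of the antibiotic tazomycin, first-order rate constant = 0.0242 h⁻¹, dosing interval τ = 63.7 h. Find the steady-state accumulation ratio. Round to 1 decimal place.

1.3

e^(−kτ) = e^(−0.02420 × 63.7) = 0.2141
Accumulation ratio R = 1 / (1 − e^(−kτ)) = 1 / (1 − 0.2141) = 1.272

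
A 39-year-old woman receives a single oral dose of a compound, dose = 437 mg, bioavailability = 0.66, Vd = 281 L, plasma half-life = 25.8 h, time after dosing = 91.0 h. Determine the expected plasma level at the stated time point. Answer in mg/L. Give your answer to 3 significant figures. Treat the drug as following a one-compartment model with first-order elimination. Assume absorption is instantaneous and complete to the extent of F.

0.0890 mg/L

Amount reaching circulation = F × Dose = 0.66 × 437.0 = 288.4 mg
C₀ = F·Dose / Vd = 288.4 / 281 = 1.026 mg/L
k = ln2 / t½ = 0.693147 / 25.8 = 0.02687 h⁻¹
C = C₀ · e^(−k·t) = 1.026 × e^(−0.02687 × 91.0)
  = 1.026 × 0.08671 = 0.08896 mg/L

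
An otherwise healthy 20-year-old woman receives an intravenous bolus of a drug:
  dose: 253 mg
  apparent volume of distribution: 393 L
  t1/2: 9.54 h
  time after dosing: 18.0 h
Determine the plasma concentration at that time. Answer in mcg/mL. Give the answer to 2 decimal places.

0.17 mcg/mL

C₀ = Dose / Vd = 253.0 / 393 = 0.6438 mg/L
k = ln2 / t½ = 0.693147 / 9.54 = 0.07266 h⁻¹
C = C₀ · e^(−k·t) = 0.6438 × e^(−0.07266 × 18.0)
  = 0.6438 × 0.2704 = 0.1741 mg/L
(0.1741 mg/L = 0.1741 mcg/mL)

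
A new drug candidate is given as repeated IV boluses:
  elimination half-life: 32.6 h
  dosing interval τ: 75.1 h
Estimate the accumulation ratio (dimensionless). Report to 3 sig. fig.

1.25

k = ln2 / t½ = 0.693147 / 32.6 = 0.02126 h⁻¹
e^(−kτ) = e^(−0.02126 × 75.1) = 0.2026
Accumulation ratio R = 1 / (1 − e^(−kτ)) = 1 / (1 − 0.2026) = 1.254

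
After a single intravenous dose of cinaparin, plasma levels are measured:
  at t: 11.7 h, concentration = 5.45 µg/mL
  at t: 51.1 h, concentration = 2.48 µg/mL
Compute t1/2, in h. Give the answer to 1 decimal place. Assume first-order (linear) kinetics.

34.7 h

k = ln(C₁/C₂) / (t₂ − t₁) = ln(5.45/2.48) / (51.1 − 11.7)
  = 0.7874 / 39.40 = 0.01998 h⁻¹
t½ = ln2 / k = 0.693147 / 0.01998 = 34.69 h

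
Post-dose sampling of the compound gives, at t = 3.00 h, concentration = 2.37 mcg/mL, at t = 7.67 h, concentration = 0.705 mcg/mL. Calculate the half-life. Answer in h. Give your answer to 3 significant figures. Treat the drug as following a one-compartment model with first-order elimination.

2.67 h

k = ln(C₁/C₂) / (t₂ − t₁) = ln(2.37/0.705) / (7.67 − 3.00)
  = 1.212 / 4.670 = 0.2595 h⁻¹
t½ = ln2 / k = 0.693147 / 0.2595 = 2.671 h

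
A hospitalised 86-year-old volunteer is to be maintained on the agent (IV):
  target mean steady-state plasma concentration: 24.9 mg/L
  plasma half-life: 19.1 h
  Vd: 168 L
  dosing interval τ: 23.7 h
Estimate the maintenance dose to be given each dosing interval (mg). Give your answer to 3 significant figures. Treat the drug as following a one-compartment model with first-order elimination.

3600 mg

k = ln2 / t½ = 0.693147 / 19.1 = 0.03629 h⁻¹
CL = k × Vd = 0.03629 × 168 = 6.097 L/h
At steady state, Dose/τ = Css × CL.
Dose = Css × CL × τ = 24.9 × 6.097 × 23.7 = 3598 mg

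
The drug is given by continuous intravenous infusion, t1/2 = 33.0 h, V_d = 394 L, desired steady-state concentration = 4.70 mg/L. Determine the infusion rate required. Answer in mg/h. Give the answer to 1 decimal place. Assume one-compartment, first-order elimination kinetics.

38.9 mg/h

k = ln2 / t½ = 0.693147 / 33.0 = 0.02100 h⁻¹
CL = k × Vd = 0.02100 × 394 = 8.274 L/h
At steady state, infusion rate R₀ = Css × CL = 4.70 × 8.274 = 38.89 mg/h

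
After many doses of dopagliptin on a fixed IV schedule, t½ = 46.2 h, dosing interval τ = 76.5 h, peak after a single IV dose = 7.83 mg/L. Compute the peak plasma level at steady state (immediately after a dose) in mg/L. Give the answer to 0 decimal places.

11 mg/L

k = ln2 / t½ = 0.693147 / 46.2 = 0.01500 h⁻¹
e^(−kτ) = e^(−0.01500 × 76.5) = 0.3174
Accumulation ratio R = 1 / (1 − e^(−kτ)) = 1 / (1 − 0.3174) = 1.465
Steady-state peak = C₀ × R = 7.83 × 1.465 = 11.47 mg/L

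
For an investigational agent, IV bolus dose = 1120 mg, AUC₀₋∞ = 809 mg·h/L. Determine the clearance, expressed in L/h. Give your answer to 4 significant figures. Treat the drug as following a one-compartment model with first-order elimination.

1.384 L/h

CL = Dose / AUC = 1120 / 809 = 1.384 L/h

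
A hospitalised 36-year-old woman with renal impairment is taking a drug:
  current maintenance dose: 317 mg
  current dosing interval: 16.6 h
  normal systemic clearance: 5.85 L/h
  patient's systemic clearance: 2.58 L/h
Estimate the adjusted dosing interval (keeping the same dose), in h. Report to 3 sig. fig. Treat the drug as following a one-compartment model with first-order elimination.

To keep the same average steady-state level, dosing rate must scale with clearance.
CL ratio = 2.58 / 5.85 = 0.4410
New interval (same dose) = 16.6 / 0.4410 = 37.64 h

37.6 h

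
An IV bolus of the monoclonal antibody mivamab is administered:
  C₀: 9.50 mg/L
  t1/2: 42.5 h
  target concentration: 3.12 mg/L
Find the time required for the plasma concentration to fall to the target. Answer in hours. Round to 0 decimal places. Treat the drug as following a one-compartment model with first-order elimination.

k = ln2 / t½ = 0.693147 / 42.5 = 0.01631 h⁻¹
t = ln(C₀ / C) / k = ln(9.500 / 3.12) / 0.01631
  = ln(3.045) / 0.01631 = 1.114 / 0.01631 = 68.30 h

68 h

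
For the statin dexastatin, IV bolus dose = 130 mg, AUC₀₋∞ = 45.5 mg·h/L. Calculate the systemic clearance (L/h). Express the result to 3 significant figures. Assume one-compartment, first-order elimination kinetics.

CL = Dose / AUC = 130 / 45.5 = 2.857 L/h

2.86 L/h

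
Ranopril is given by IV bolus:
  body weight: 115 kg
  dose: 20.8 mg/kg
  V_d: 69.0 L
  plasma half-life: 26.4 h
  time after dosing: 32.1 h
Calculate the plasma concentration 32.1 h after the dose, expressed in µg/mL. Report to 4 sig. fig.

14.92 µg/mL

Total dose = 20.8 × 115 = 2392 mg
C₀ = Dose / Vd = 2392 / 69.0 = 34.67 mg/L
k = ln2 / t½ = 0.693147 / 26.4 = 0.02626 h⁻¹
C = C₀ · e^(−k·t) = 34.67 × e^(−0.02626 × 32.1)
  = 34.67 × 0.4304 = 14.92 mg/L
(14.92 mg/L = 14.92 µg/mL)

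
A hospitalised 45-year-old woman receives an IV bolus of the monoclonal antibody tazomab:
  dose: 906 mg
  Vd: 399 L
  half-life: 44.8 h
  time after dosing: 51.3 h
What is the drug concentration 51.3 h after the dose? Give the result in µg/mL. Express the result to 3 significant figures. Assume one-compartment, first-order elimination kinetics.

C₀ = Dose / Vd = 906.0 / 399 = 2.271 mg/L
k = ln2 / t½ = 0.693147 / 44.8 = 0.01547 h⁻¹
C = C₀ · e^(−k·t) = 2.271 × e^(−0.01547 × 51.3)
  = 2.271 × 0.4522 = 1.027 mg/L
(1.027 mg/L = 1.027 µg/mL)

1.03 µg/mL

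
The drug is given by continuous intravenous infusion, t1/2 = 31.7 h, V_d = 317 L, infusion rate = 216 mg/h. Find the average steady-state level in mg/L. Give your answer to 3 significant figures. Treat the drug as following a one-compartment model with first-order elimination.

31.2 mg/L

k = ln2 / t½ = 0.693147 / 31.7 = 0.02187 h⁻¹
CL = k × Vd = 0.02187 × 317 = 6.933 L/h
At steady state Css = R₀ / CL = 216 / 6.933 = 31.16 mg/L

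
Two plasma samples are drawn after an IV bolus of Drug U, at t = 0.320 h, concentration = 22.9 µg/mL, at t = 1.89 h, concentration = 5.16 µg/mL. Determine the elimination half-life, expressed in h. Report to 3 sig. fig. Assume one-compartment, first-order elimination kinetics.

k = ln(C₁/C₂) / (t₂ − t₁) = ln(22.9/5.16) / (1.89 − 0.320)
  = 1.490 / 1.570 = 0.9490 h⁻¹
t½ = ln2 / k = 0.693147 / 0.9490 = 0.7304 h

0.730 h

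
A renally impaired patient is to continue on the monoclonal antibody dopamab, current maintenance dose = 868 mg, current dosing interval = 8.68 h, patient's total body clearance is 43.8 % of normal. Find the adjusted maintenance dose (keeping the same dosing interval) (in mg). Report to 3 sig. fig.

380 mg

To keep the same average steady-state level, dosing rate must scale with clearance.
CL ratio = 43.8 / 100 = 0.4380
New dose (same interval) = 868 × 0.4380 = 380.2 mg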